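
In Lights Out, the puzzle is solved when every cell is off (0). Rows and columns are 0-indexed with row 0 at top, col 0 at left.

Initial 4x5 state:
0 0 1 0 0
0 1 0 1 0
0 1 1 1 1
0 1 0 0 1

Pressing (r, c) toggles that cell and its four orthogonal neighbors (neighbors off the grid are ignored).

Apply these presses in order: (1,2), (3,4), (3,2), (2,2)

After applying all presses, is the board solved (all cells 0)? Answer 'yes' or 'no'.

Answer: yes

Derivation:
After press 1 at (1,2):
0 0 0 0 0
0 0 1 0 0
0 1 0 1 1
0 1 0 0 1

After press 2 at (3,4):
0 0 0 0 0
0 0 1 0 0
0 1 0 1 0
0 1 0 1 0

After press 3 at (3,2):
0 0 0 0 0
0 0 1 0 0
0 1 1 1 0
0 0 1 0 0

After press 4 at (2,2):
0 0 0 0 0
0 0 0 0 0
0 0 0 0 0
0 0 0 0 0

Lights still on: 0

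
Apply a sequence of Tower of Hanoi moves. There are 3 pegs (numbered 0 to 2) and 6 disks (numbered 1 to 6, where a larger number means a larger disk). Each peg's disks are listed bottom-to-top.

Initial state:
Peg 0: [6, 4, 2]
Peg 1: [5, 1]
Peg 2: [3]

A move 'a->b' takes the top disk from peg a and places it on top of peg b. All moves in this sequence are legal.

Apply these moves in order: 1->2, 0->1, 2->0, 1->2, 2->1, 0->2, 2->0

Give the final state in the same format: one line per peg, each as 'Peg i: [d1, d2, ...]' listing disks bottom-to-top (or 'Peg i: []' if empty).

Answer: Peg 0: [6, 4, 1]
Peg 1: [5, 2]
Peg 2: [3]

Derivation:
After move 1 (1->2):
Peg 0: [6, 4, 2]
Peg 1: [5]
Peg 2: [3, 1]

After move 2 (0->1):
Peg 0: [6, 4]
Peg 1: [5, 2]
Peg 2: [3, 1]

After move 3 (2->0):
Peg 0: [6, 4, 1]
Peg 1: [5, 2]
Peg 2: [3]

After move 4 (1->2):
Peg 0: [6, 4, 1]
Peg 1: [5]
Peg 2: [3, 2]

After move 5 (2->1):
Peg 0: [6, 4, 1]
Peg 1: [5, 2]
Peg 2: [3]

After move 6 (0->2):
Peg 0: [6, 4]
Peg 1: [5, 2]
Peg 2: [3, 1]

After move 7 (2->0):
Peg 0: [6, 4, 1]
Peg 1: [5, 2]
Peg 2: [3]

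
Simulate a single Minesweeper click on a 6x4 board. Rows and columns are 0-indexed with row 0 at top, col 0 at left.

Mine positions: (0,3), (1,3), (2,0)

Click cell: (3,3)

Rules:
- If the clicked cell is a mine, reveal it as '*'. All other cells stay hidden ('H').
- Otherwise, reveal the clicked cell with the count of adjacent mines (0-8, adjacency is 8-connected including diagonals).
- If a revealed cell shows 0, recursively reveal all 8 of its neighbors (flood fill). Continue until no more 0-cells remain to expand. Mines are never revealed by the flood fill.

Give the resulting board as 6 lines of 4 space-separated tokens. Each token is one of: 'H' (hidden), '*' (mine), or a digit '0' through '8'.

H H H H
H H H H
H 1 1 1
1 1 0 0
0 0 0 0
0 0 0 0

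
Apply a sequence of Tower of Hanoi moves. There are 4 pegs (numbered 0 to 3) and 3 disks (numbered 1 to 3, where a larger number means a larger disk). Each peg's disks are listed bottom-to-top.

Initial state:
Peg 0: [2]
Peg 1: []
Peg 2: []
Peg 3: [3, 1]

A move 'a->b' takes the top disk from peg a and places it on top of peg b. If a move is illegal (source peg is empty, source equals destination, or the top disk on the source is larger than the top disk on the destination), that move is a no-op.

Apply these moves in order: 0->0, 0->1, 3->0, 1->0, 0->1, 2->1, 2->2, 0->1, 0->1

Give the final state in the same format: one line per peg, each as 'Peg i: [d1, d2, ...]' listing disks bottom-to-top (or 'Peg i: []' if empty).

Answer: Peg 0: []
Peg 1: [2, 1]
Peg 2: []
Peg 3: [3]

Derivation:
After move 1 (0->0):
Peg 0: [2]
Peg 1: []
Peg 2: []
Peg 3: [3, 1]

After move 2 (0->1):
Peg 0: []
Peg 1: [2]
Peg 2: []
Peg 3: [3, 1]

After move 3 (3->0):
Peg 0: [1]
Peg 1: [2]
Peg 2: []
Peg 3: [3]

After move 4 (1->0):
Peg 0: [1]
Peg 1: [2]
Peg 2: []
Peg 3: [3]

After move 5 (0->1):
Peg 0: []
Peg 1: [2, 1]
Peg 2: []
Peg 3: [3]

After move 6 (2->1):
Peg 0: []
Peg 1: [2, 1]
Peg 2: []
Peg 3: [3]

After move 7 (2->2):
Peg 0: []
Peg 1: [2, 1]
Peg 2: []
Peg 3: [3]

After move 8 (0->1):
Peg 0: []
Peg 1: [2, 1]
Peg 2: []
Peg 3: [3]

After move 9 (0->1):
Peg 0: []
Peg 1: [2, 1]
Peg 2: []
Peg 3: [3]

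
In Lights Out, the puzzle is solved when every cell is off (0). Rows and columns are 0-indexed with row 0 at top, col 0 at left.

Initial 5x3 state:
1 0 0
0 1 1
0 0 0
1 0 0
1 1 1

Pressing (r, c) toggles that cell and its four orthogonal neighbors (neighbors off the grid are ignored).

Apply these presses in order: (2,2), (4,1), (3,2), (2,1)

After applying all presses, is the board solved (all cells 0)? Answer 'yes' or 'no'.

Answer: no

Derivation:
After press 1 at (2,2):
1 0 0
0 1 0
0 1 1
1 0 1
1 1 1

After press 2 at (4,1):
1 0 0
0 1 0
0 1 1
1 1 1
0 0 0

After press 3 at (3,2):
1 0 0
0 1 0
0 1 0
1 0 0
0 0 1

After press 4 at (2,1):
1 0 0
0 0 0
1 0 1
1 1 0
0 0 1

Lights still on: 6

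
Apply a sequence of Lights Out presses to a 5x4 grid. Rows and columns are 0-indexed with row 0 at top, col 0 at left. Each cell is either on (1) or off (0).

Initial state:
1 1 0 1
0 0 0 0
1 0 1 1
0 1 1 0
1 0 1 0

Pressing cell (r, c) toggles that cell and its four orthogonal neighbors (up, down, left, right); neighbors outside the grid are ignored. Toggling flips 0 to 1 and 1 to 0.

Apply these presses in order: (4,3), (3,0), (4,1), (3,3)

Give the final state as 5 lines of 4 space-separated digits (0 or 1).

Answer: 1 1 0 1
0 0 0 0
0 0 1 0
1 1 0 0
1 1 1 0

Derivation:
After press 1 at (4,3):
1 1 0 1
0 0 0 0
1 0 1 1
0 1 1 1
1 0 0 1

After press 2 at (3,0):
1 1 0 1
0 0 0 0
0 0 1 1
1 0 1 1
0 0 0 1

After press 3 at (4,1):
1 1 0 1
0 0 0 0
0 0 1 1
1 1 1 1
1 1 1 1

After press 4 at (3,3):
1 1 0 1
0 0 0 0
0 0 1 0
1 1 0 0
1 1 1 0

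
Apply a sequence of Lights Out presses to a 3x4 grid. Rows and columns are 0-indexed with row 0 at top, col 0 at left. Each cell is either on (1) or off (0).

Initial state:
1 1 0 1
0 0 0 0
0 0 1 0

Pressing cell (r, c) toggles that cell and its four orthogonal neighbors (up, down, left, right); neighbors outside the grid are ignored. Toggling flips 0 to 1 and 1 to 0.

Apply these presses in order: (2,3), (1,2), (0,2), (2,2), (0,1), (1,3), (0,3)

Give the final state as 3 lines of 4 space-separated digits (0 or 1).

After press 1 at (2,3):
1 1 0 1
0 0 0 1
0 0 0 1

After press 2 at (1,2):
1 1 1 1
0 1 1 0
0 0 1 1

After press 3 at (0,2):
1 0 0 0
0 1 0 0
0 0 1 1

After press 4 at (2,2):
1 0 0 0
0 1 1 0
0 1 0 0

After press 5 at (0,1):
0 1 1 0
0 0 1 0
0 1 0 0

After press 6 at (1,3):
0 1 1 1
0 0 0 1
0 1 0 1

After press 7 at (0,3):
0 1 0 0
0 0 0 0
0 1 0 1

Answer: 0 1 0 0
0 0 0 0
0 1 0 1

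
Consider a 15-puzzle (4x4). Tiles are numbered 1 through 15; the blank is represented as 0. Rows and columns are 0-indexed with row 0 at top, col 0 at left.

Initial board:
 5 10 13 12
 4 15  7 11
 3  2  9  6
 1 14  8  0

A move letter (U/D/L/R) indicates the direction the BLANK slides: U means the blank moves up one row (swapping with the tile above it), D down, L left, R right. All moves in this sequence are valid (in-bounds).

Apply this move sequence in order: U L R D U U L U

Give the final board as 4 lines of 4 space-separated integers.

Answer:  5 10  0 12
 4 15 13  7
 3  2  9 11
 1 14  8  6

Derivation:
After move 1 (U):
 5 10 13 12
 4 15  7 11
 3  2  9  0
 1 14  8  6

After move 2 (L):
 5 10 13 12
 4 15  7 11
 3  2  0  9
 1 14  8  6

After move 3 (R):
 5 10 13 12
 4 15  7 11
 3  2  9  0
 1 14  8  6

After move 4 (D):
 5 10 13 12
 4 15  7 11
 3  2  9  6
 1 14  8  0

After move 5 (U):
 5 10 13 12
 4 15  7 11
 3  2  9  0
 1 14  8  6

After move 6 (U):
 5 10 13 12
 4 15  7  0
 3  2  9 11
 1 14  8  6

After move 7 (L):
 5 10 13 12
 4 15  0  7
 3  2  9 11
 1 14  8  6

After move 8 (U):
 5 10  0 12
 4 15 13  7
 3  2  9 11
 1 14  8  6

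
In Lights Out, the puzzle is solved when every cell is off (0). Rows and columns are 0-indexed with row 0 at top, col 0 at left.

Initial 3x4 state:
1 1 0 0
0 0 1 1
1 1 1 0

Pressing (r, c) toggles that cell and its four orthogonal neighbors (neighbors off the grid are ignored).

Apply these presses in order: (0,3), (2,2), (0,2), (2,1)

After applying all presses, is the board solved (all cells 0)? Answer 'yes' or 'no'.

After press 1 at (0,3):
1 1 1 1
0 0 1 0
1 1 1 0

After press 2 at (2,2):
1 1 1 1
0 0 0 0
1 0 0 1

After press 3 at (0,2):
1 0 0 0
0 0 1 0
1 0 0 1

After press 4 at (2,1):
1 0 0 0
0 1 1 0
0 1 1 1

Lights still on: 6

Answer: no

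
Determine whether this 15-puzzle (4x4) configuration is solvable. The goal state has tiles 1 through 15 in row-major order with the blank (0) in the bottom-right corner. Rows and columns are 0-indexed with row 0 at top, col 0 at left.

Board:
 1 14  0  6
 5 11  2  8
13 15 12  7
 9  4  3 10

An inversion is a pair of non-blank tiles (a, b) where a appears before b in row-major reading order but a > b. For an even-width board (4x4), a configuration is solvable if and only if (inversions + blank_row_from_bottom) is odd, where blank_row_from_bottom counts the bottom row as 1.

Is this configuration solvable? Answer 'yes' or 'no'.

Inversions: 51
Blank is in row 0 (0-indexed from top), which is row 4 counting from the bottom (bottom = 1).
51 + 4 = 55, which is odd, so the puzzle is solvable.

Answer: yes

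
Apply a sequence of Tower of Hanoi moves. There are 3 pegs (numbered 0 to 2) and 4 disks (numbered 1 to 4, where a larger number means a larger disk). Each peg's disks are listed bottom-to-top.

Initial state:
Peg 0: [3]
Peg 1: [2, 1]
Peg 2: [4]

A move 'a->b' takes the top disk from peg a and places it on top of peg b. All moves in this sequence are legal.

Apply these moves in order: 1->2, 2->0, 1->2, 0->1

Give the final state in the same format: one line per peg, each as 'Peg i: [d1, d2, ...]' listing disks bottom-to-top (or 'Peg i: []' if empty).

After move 1 (1->2):
Peg 0: [3]
Peg 1: [2]
Peg 2: [4, 1]

After move 2 (2->0):
Peg 0: [3, 1]
Peg 1: [2]
Peg 2: [4]

After move 3 (1->2):
Peg 0: [3, 1]
Peg 1: []
Peg 2: [4, 2]

After move 4 (0->1):
Peg 0: [3]
Peg 1: [1]
Peg 2: [4, 2]

Answer: Peg 0: [3]
Peg 1: [1]
Peg 2: [4, 2]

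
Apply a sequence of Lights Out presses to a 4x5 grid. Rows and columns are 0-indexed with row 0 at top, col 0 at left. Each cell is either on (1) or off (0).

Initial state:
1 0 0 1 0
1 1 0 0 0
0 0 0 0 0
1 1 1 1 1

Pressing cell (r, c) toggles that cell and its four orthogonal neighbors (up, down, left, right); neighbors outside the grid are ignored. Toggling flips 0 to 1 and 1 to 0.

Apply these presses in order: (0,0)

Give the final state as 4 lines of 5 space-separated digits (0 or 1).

After press 1 at (0,0):
0 1 0 1 0
0 1 0 0 0
0 0 0 0 0
1 1 1 1 1

Answer: 0 1 0 1 0
0 1 0 0 0
0 0 0 0 0
1 1 1 1 1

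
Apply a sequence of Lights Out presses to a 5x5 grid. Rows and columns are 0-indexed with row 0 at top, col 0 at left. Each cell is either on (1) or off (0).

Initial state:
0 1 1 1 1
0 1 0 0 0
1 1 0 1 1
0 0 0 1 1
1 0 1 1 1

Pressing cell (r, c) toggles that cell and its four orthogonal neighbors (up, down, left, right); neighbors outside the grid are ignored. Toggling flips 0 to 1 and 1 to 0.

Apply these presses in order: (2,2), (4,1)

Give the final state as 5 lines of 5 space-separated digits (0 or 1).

After press 1 at (2,2):
0 1 1 1 1
0 1 1 0 0
1 0 1 0 1
0 0 1 1 1
1 0 1 1 1

After press 2 at (4,1):
0 1 1 1 1
0 1 1 0 0
1 0 1 0 1
0 1 1 1 1
0 1 0 1 1

Answer: 0 1 1 1 1
0 1 1 0 0
1 0 1 0 1
0 1 1 1 1
0 1 0 1 1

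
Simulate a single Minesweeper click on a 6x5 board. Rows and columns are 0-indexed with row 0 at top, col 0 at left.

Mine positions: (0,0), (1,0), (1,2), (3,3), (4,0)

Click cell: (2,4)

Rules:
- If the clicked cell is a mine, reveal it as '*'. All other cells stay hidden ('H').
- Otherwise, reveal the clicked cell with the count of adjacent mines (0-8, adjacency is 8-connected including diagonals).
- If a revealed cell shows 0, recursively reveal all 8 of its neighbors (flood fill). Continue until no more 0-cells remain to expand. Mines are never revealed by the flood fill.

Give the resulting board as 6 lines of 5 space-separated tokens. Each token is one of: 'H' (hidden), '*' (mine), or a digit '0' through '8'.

H H H H H
H H H H H
H H H H 1
H H H H H
H H H H H
H H H H H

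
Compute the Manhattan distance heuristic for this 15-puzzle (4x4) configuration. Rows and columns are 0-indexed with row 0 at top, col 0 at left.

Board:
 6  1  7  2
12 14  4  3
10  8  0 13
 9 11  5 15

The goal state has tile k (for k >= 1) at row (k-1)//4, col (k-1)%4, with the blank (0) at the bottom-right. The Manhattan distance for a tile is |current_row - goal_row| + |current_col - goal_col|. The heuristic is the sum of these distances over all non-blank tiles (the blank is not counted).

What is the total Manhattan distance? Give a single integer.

Tile 6: at (0,0), goal (1,1), distance |0-1|+|0-1| = 2
Tile 1: at (0,1), goal (0,0), distance |0-0|+|1-0| = 1
Tile 7: at (0,2), goal (1,2), distance |0-1|+|2-2| = 1
Tile 2: at (0,3), goal (0,1), distance |0-0|+|3-1| = 2
Tile 12: at (1,0), goal (2,3), distance |1-2|+|0-3| = 4
Tile 14: at (1,1), goal (3,1), distance |1-3|+|1-1| = 2
Tile 4: at (1,2), goal (0,3), distance |1-0|+|2-3| = 2
Tile 3: at (1,3), goal (0,2), distance |1-0|+|3-2| = 2
Tile 10: at (2,0), goal (2,1), distance |2-2|+|0-1| = 1
Tile 8: at (2,1), goal (1,3), distance |2-1|+|1-3| = 3
Tile 13: at (2,3), goal (3,0), distance |2-3|+|3-0| = 4
Tile 9: at (3,0), goal (2,0), distance |3-2|+|0-0| = 1
Tile 11: at (3,1), goal (2,2), distance |3-2|+|1-2| = 2
Tile 5: at (3,2), goal (1,0), distance |3-1|+|2-0| = 4
Tile 15: at (3,3), goal (3,2), distance |3-3|+|3-2| = 1
Sum: 2 + 1 + 1 + 2 + 4 + 2 + 2 + 2 + 1 + 3 + 4 + 1 + 2 + 4 + 1 = 32

Answer: 32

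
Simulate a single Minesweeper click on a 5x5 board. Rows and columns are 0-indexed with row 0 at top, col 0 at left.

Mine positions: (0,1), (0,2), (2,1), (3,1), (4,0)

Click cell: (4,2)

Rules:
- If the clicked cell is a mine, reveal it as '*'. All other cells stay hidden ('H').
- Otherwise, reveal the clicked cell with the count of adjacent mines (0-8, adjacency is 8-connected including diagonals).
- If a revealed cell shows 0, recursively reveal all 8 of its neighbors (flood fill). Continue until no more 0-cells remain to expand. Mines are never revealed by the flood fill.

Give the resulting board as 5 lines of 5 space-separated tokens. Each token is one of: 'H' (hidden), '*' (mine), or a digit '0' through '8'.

H H H H H
H H H H H
H H H H H
H H H H H
H H 1 H H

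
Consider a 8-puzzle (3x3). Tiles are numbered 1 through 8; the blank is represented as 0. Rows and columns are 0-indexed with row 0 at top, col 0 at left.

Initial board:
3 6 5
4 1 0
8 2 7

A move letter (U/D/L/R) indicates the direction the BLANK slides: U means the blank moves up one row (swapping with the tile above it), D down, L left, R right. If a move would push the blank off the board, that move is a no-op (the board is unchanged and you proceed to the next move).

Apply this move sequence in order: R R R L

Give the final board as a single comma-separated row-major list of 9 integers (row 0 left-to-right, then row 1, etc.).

After move 1 (R):
3 6 5
4 1 0
8 2 7

After move 2 (R):
3 6 5
4 1 0
8 2 7

After move 3 (R):
3 6 5
4 1 0
8 2 7

After move 4 (L):
3 6 5
4 0 1
8 2 7

Answer: 3, 6, 5, 4, 0, 1, 8, 2, 7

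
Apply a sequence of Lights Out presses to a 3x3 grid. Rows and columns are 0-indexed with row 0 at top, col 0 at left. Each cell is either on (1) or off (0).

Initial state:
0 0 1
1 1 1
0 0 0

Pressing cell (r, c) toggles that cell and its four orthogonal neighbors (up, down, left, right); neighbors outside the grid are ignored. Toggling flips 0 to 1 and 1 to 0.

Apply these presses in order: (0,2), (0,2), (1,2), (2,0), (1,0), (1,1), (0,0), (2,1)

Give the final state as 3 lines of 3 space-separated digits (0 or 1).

After press 1 at (0,2):
0 1 0
1 1 0
0 0 0

After press 2 at (0,2):
0 0 1
1 1 1
0 0 0

After press 3 at (1,2):
0 0 0
1 0 0
0 0 1

After press 4 at (2,0):
0 0 0
0 0 0
1 1 1

After press 5 at (1,0):
1 0 0
1 1 0
0 1 1

After press 6 at (1,1):
1 1 0
0 0 1
0 0 1

After press 7 at (0,0):
0 0 0
1 0 1
0 0 1

After press 8 at (2,1):
0 0 0
1 1 1
1 1 0

Answer: 0 0 0
1 1 1
1 1 0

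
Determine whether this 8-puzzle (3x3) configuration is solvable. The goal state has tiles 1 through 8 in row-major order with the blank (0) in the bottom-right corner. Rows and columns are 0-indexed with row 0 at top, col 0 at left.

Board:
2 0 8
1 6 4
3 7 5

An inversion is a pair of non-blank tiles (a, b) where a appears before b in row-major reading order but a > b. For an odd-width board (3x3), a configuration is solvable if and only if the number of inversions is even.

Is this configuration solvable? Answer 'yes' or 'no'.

Inversions (pairs i<j in row-major order where tile[i] > tile[j] > 0): 12
12 is even, so the puzzle is solvable.

Answer: yes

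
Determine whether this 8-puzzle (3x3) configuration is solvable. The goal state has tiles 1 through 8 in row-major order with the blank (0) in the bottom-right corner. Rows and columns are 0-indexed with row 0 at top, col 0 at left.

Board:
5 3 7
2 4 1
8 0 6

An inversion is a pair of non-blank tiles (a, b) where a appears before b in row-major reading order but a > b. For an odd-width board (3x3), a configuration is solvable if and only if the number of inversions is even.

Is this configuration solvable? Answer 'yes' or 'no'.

Answer: no

Derivation:
Inversions (pairs i<j in row-major order where tile[i] > tile[j] > 0): 13
13 is odd, so the puzzle is not solvable.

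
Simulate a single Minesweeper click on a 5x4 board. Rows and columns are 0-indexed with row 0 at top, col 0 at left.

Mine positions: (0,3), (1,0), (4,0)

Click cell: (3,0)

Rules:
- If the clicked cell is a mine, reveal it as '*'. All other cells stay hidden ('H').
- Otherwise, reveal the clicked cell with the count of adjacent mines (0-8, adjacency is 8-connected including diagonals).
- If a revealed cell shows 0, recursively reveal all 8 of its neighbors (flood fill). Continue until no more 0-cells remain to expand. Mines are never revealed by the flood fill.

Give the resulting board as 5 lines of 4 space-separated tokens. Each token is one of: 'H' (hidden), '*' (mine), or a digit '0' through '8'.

H H H H
H H H H
H H H H
1 H H H
H H H H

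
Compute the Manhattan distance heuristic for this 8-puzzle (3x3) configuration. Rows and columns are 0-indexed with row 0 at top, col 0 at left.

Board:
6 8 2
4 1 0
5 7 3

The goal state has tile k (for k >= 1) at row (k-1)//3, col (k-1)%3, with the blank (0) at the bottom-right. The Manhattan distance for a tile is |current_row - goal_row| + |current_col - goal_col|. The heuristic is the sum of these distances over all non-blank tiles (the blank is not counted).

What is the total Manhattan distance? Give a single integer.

Tile 6: (0,0)->(1,2) = 3
Tile 8: (0,1)->(2,1) = 2
Tile 2: (0,2)->(0,1) = 1
Tile 4: (1,0)->(1,0) = 0
Tile 1: (1,1)->(0,0) = 2
Tile 5: (2,0)->(1,1) = 2
Tile 7: (2,1)->(2,0) = 1
Tile 3: (2,2)->(0,2) = 2
Sum: 3 + 2 + 1 + 0 + 2 + 2 + 1 + 2 = 13

Answer: 13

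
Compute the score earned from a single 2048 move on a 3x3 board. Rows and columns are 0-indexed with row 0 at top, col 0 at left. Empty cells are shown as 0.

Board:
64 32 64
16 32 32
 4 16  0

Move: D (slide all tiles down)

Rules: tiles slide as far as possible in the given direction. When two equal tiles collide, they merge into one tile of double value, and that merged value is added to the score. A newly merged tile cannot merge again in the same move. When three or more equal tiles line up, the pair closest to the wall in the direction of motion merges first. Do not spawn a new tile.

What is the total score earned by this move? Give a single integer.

Slide down:
col 0: [64, 16, 4] -> [64, 16, 4]  score +0 (running 0)
col 1: [32, 32, 16] -> [0, 64, 16]  score +64 (running 64)
col 2: [64, 32, 0] -> [0, 64, 32]  score +0 (running 64)
Board after move:
64  0  0
16 64 64
 4 16 32

Answer: 64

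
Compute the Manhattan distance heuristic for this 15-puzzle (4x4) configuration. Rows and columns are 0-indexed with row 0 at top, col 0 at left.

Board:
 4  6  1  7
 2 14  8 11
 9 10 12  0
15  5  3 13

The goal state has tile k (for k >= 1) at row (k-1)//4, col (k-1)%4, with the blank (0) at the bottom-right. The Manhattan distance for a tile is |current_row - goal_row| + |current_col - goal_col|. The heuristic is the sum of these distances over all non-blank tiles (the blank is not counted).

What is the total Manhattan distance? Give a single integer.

Tile 4: at (0,0), goal (0,3), distance |0-0|+|0-3| = 3
Tile 6: at (0,1), goal (1,1), distance |0-1|+|1-1| = 1
Tile 1: at (0,2), goal (0,0), distance |0-0|+|2-0| = 2
Tile 7: at (0,3), goal (1,2), distance |0-1|+|3-2| = 2
Tile 2: at (1,0), goal (0,1), distance |1-0|+|0-1| = 2
Tile 14: at (1,1), goal (3,1), distance |1-3|+|1-1| = 2
Tile 8: at (1,2), goal (1,3), distance |1-1|+|2-3| = 1
Tile 11: at (1,3), goal (2,2), distance |1-2|+|3-2| = 2
Tile 9: at (2,0), goal (2,0), distance |2-2|+|0-0| = 0
Tile 10: at (2,1), goal (2,1), distance |2-2|+|1-1| = 0
Tile 12: at (2,2), goal (2,3), distance |2-2|+|2-3| = 1
Tile 15: at (3,0), goal (3,2), distance |3-3|+|0-2| = 2
Tile 5: at (3,1), goal (1,0), distance |3-1|+|1-0| = 3
Tile 3: at (3,2), goal (0,2), distance |3-0|+|2-2| = 3
Tile 13: at (3,3), goal (3,0), distance |3-3|+|3-0| = 3
Sum: 3 + 1 + 2 + 2 + 2 + 2 + 1 + 2 + 0 + 0 + 1 + 2 + 3 + 3 + 3 = 27

Answer: 27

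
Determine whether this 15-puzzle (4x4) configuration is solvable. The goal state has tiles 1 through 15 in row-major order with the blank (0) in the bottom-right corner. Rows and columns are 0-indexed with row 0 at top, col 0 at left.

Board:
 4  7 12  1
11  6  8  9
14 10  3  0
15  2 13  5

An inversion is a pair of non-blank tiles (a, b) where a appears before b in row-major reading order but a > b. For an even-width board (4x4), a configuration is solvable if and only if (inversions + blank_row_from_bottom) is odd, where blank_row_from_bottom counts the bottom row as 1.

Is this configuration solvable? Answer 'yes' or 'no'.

Answer: no

Derivation:
Inversions: 46
Blank is in row 2 (0-indexed from top), which is row 2 counting from the bottom (bottom = 1).
46 + 2 = 48, which is even, so the puzzle is not solvable.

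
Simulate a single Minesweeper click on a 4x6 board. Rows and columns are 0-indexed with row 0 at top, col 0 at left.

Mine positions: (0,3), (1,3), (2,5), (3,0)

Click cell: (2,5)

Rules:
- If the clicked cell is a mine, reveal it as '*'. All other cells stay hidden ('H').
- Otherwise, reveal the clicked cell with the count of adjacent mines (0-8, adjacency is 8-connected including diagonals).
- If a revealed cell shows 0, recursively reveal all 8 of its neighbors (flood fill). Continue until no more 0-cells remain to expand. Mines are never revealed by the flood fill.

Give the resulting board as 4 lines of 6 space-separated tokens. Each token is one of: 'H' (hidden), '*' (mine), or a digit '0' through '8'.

H H H H H H
H H H H H H
H H H H H *
H H H H H H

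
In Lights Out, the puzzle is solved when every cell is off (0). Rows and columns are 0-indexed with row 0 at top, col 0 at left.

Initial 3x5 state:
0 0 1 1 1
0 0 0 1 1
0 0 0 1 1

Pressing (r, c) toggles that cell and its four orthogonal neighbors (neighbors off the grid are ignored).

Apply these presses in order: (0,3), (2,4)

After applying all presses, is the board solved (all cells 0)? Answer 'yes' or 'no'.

After press 1 at (0,3):
0 0 0 0 0
0 0 0 0 1
0 0 0 1 1

After press 2 at (2,4):
0 0 0 0 0
0 0 0 0 0
0 0 0 0 0

Lights still on: 0

Answer: yes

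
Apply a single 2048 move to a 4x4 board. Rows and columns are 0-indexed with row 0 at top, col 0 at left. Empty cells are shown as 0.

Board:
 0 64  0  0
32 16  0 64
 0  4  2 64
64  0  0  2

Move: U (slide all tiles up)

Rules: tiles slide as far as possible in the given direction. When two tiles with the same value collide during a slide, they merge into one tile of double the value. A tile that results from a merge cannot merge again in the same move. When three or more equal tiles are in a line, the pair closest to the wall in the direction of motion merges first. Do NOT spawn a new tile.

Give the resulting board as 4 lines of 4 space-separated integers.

Slide up:
col 0: [0, 32, 0, 64] -> [32, 64, 0, 0]
col 1: [64, 16, 4, 0] -> [64, 16, 4, 0]
col 2: [0, 0, 2, 0] -> [2, 0, 0, 0]
col 3: [0, 64, 64, 2] -> [128, 2, 0, 0]

Answer:  32  64   2 128
 64  16   0   2
  0   4   0   0
  0   0   0   0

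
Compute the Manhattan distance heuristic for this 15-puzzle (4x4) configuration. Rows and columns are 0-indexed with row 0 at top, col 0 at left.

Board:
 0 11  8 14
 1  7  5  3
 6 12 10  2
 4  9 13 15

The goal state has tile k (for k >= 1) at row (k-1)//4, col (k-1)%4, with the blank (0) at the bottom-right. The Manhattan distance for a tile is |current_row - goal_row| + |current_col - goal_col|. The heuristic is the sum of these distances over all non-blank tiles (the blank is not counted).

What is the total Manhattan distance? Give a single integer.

Tile 11: at (0,1), goal (2,2), distance |0-2|+|1-2| = 3
Tile 8: at (0,2), goal (1,3), distance |0-1|+|2-3| = 2
Tile 14: at (0,3), goal (3,1), distance |0-3|+|3-1| = 5
Tile 1: at (1,0), goal (0,0), distance |1-0|+|0-0| = 1
Tile 7: at (1,1), goal (1,2), distance |1-1|+|1-2| = 1
Tile 5: at (1,2), goal (1,0), distance |1-1|+|2-0| = 2
Tile 3: at (1,3), goal (0,2), distance |1-0|+|3-2| = 2
Tile 6: at (2,0), goal (1,1), distance |2-1|+|0-1| = 2
Tile 12: at (2,1), goal (2,3), distance |2-2|+|1-3| = 2
Tile 10: at (2,2), goal (2,1), distance |2-2|+|2-1| = 1
Tile 2: at (2,3), goal (0,1), distance |2-0|+|3-1| = 4
Tile 4: at (3,0), goal (0,3), distance |3-0|+|0-3| = 6
Tile 9: at (3,1), goal (2,0), distance |3-2|+|1-0| = 2
Tile 13: at (3,2), goal (3,0), distance |3-3|+|2-0| = 2
Tile 15: at (3,3), goal (3,2), distance |3-3|+|3-2| = 1
Sum: 3 + 2 + 5 + 1 + 1 + 2 + 2 + 2 + 2 + 1 + 4 + 6 + 2 + 2 + 1 = 36

Answer: 36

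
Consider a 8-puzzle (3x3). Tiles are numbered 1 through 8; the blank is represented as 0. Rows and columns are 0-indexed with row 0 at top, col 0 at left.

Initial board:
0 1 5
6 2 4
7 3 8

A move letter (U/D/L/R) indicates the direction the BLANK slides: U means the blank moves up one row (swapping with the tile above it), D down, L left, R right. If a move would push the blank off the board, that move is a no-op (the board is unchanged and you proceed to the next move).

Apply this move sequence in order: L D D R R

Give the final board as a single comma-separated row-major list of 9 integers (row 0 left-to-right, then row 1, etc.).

Answer: 6, 1, 5, 7, 2, 4, 3, 8, 0

Derivation:
After move 1 (L):
0 1 5
6 2 4
7 3 8

After move 2 (D):
6 1 5
0 2 4
7 3 8

After move 3 (D):
6 1 5
7 2 4
0 3 8

After move 4 (R):
6 1 5
7 2 4
3 0 8

After move 5 (R):
6 1 5
7 2 4
3 8 0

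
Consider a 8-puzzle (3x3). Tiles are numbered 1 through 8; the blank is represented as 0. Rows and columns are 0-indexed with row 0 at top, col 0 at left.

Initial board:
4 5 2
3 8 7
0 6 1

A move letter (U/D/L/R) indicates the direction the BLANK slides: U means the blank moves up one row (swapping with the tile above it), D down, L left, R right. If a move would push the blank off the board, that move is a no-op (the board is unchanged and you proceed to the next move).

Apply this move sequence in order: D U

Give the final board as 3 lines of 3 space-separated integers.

After move 1 (D):
4 5 2
3 8 7
0 6 1

After move 2 (U):
4 5 2
0 8 7
3 6 1

Answer: 4 5 2
0 8 7
3 6 1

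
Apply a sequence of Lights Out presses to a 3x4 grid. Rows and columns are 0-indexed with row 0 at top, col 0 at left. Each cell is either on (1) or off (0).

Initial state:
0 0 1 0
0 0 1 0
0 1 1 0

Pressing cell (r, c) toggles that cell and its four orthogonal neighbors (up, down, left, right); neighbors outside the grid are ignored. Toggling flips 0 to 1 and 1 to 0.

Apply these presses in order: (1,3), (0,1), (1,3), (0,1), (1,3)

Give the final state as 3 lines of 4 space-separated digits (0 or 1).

Answer: 0 0 1 1
0 0 0 1
0 1 1 1

Derivation:
After press 1 at (1,3):
0 0 1 1
0 0 0 1
0 1 1 1

After press 2 at (0,1):
1 1 0 1
0 1 0 1
0 1 1 1

After press 3 at (1,3):
1 1 0 0
0 1 1 0
0 1 1 0

After press 4 at (0,1):
0 0 1 0
0 0 1 0
0 1 1 0

After press 5 at (1,3):
0 0 1 1
0 0 0 1
0 1 1 1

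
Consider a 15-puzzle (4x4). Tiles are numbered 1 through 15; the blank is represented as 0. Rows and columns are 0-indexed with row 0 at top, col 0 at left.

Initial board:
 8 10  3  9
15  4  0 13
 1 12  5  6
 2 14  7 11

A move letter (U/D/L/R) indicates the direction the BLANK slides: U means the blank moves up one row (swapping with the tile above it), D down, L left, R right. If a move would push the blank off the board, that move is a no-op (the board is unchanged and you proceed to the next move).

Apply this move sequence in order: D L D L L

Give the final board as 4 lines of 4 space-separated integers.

Answer:  8 10  3  9
15  4  5 13
 1 14 12  6
 0  2  7 11

Derivation:
After move 1 (D):
 8 10  3  9
15  4  5 13
 1 12  0  6
 2 14  7 11

After move 2 (L):
 8 10  3  9
15  4  5 13
 1  0 12  6
 2 14  7 11

After move 3 (D):
 8 10  3  9
15  4  5 13
 1 14 12  6
 2  0  7 11

After move 4 (L):
 8 10  3  9
15  4  5 13
 1 14 12  6
 0  2  7 11

After move 5 (L):
 8 10  3  9
15  4  5 13
 1 14 12  6
 0  2  7 11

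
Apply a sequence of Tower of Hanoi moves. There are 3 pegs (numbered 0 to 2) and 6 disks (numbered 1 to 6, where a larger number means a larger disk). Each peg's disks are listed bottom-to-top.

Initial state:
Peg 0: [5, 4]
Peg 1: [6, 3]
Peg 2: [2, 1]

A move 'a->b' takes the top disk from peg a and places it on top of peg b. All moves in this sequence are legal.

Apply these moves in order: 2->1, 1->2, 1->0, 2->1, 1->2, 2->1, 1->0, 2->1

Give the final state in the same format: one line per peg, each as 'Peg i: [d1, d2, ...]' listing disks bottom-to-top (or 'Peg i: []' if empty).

Answer: Peg 0: [5, 4, 3, 1]
Peg 1: [6, 2]
Peg 2: []

Derivation:
After move 1 (2->1):
Peg 0: [5, 4]
Peg 1: [6, 3, 1]
Peg 2: [2]

After move 2 (1->2):
Peg 0: [5, 4]
Peg 1: [6, 3]
Peg 2: [2, 1]

After move 3 (1->0):
Peg 0: [5, 4, 3]
Peg 1: [6]
Peg 2: [2, 1]

After move 4 (2->1):
Peg 0: [5, 4, 3]
Peg 1: [6, 1]
Peg 2: [2]

After move 5 (1->2):
Peg 0: [5, 4, 3]
Peg 1: [6]
Peg 2: [2, 1]

After move 6 (2->1):
Peg 0: [5, 4, 3]
Peg 1: [6, 1]
Peg 2: [2]

After move 7 (1->0):
Peg 0: [5, 4, 3, 1]
Peg 1: [6]
Peg 2: [2]

After move 8 (2->1):
Peg 0: [5, 4, 3, 1]
Peg 1: [6, 2]
Peg 2: []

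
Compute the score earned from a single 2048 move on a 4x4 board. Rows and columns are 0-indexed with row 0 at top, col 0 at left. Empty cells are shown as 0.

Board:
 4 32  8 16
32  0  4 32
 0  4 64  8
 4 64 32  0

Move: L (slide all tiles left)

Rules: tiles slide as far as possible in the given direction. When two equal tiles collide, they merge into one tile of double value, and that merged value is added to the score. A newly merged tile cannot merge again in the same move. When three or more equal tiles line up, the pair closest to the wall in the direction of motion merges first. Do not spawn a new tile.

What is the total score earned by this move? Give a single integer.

Slide left:
row 0: [4, 32, 8, 16] -> [4, 32, 8, 16]  score +0 (running 0)
row 1: [32, 0, 4, 32] -> [32, 4, 32, 0]  score +0 (running 0)
row 2: [0, 4, 64, 8] -> [4, 64, 8, 0]  score +0 (running 0)
row 3: [4, 64, 32, 0] -> [4, 64, 32, 0]  score +0 (running 0)
Board after move:
 4 32  8 16
32  4 32  0
 4 64  8  0
 4 64 32  0

Answer: 0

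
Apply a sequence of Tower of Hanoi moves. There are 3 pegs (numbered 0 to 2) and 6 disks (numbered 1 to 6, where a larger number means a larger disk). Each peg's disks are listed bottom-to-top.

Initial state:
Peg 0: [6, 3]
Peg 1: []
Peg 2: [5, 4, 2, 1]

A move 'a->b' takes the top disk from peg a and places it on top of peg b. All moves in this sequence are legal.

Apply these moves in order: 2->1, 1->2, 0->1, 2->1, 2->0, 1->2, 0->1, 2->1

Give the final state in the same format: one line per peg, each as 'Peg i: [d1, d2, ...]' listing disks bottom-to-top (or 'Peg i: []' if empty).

After move 1 (2->1):
Peg 0: [6, 3]
Peg 1: [1]
Peg 2: [5, 4, 2]

After move 2 (1->2):
Peg 0: [6, 3]
Peg 1: []
Peg 2: [5, 4, 2, 1]

After move 3 (0->1):
Peg 0: [6]
Peg 1: [3]
Peg 2: [5, 4, 2, 1]

After move 4 (2->1):
Peg 0: [6]
Peg 1: [3, 1]
Peg 2: [5, 4, 2]

After move 5 (2->0):
Peg 0: [6, 2]
Peg 1: [3, 1]
Peg 2: [5, 4]

After move 6 (1->2):
Peg 0: [6, 2]
Peg 1: [3]
Peg 2: [5, 4, 1]

After move 7 (0->1):
Peg 0: [6]
Peg 1: [3, 2]
Peg 2: [5, 4, 1]

After move 8 (2->1):
Peg 0: [6]
Peg 1: [3, 2, 1]
Peg 2: [5, 4]

Answer: Peg 0: [6]
Peg 1: [3, 2, 1]
Peg 2: [5, 4]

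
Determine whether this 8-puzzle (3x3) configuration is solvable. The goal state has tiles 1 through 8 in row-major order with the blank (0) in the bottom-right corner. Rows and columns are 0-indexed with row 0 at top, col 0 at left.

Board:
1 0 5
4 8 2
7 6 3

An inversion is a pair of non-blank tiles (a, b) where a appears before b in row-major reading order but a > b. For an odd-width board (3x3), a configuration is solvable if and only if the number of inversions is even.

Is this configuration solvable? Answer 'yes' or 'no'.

Inversions (pairs i<j in row-major order where tile[i] > tile[j] > 0): 12
12 is even, so the puzzle is solvable.

Answer: yes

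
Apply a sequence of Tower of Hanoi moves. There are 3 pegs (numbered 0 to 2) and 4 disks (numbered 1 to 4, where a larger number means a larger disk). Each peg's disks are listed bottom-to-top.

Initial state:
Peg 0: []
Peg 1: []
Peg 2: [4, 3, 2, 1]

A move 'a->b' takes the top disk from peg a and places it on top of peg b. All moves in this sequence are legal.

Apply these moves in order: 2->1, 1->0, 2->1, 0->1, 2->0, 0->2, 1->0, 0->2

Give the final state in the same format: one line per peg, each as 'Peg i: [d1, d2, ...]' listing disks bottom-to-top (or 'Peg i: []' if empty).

After move 1 (2->1):
Peg 0: []
Peg 1: [1]
Peg 2: [4, 3, 2]

After move 2 (1->0):
Peg 0: [1]
Peg 1: []
Peg 2: [4, 3, 2]

After move 3 (2->1):
Peg 0: [1]
Peg 1: [2]
Peg 2: [4, 3]

After move 4 (0->1):
Peg 0: []
Peg 1: [2, 1]
Peg 2: [4, 3]

After move 5 (2->0):
Peg 0: [3]
Peg 1: [2, 1]
Peg 2: [4]

After move 6 (0->2):
Peg 0: []
Peg 1: [2, 1]
Peg 2: [4, 3]

After move 7 (1->0):
Peg 0: [1]
Peg 1: [2]
Peg 2: [4, 3]

After move 8 (0->2):
Peg 0: []
Peg 1: [2]
Peg 2: [4, 3, 1]

Answer: Peg 0: []
Peg 1: [2]
Peg 2: [4, 3, 1]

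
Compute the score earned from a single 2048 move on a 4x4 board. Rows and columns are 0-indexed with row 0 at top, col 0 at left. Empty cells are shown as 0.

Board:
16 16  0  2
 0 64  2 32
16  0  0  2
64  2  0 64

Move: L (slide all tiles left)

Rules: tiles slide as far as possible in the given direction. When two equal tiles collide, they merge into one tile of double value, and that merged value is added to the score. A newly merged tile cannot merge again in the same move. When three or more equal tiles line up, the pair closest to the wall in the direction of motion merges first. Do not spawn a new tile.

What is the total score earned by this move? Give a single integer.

Answer: 32

Derivation:
Slide left:
row 0: [16, 16, 0, 2] -> [32, 2, 0, 0]  score +32 (running 32)
row 1: [0, 64, 2, 32] -> [64, 2, 32, 0]  score +0 (running 32)
row 2: [16, 0, 0, 2] -> [16, 2, 0, 0]  score +0 (running 32)
row 3: [64, 2, 0, 64] -> [64, 2, 64, 0]  score +0 (running 32)
Board after move:
32  2  0  0
64  2 32  0
16  2  0  0
64  2 64  0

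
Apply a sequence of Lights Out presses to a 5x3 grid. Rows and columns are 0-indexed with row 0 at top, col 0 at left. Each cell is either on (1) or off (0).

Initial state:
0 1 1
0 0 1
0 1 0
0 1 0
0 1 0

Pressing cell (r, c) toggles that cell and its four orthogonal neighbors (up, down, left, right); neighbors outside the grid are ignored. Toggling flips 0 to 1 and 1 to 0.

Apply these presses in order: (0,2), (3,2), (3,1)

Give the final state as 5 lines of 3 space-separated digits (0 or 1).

Answer: 0 0 0
0 0 0
0 0 1
1 1 0
0 0 1

Derivation:
After press 1 at (0,2):
0 0 0
0 0 0
0 1 0
0 1 0
0 1 0

After press 2 at (3,2):
0 0 0
0 0 0
0 1 1
0 0 1
0 1 1

After press 3 at (3,1):
0 0 0
0 0 0
0 0 1
1 1 0
0 0 1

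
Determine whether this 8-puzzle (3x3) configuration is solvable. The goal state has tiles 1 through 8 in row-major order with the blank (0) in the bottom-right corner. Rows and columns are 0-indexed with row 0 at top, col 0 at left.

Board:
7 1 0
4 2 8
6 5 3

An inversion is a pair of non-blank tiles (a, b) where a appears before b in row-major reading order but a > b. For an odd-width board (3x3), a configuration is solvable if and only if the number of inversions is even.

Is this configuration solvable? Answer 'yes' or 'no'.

Inversions (pairs i<j in row-major order where tile[i] > tile[j] > 0): 14
14 is even, so the puzzle is solvable.

Answer: yes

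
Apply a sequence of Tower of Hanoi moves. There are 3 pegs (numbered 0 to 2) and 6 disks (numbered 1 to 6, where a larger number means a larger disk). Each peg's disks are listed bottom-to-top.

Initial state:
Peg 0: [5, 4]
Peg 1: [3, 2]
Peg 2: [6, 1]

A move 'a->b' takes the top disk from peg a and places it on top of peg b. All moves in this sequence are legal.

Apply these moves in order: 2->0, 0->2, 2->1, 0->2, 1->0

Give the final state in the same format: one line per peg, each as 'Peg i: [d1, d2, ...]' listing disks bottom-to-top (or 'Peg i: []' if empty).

After move 1 (2->0):
Peg 0: [5, 4, 1]
Peg 1: [3, 2]
Peg 2: [6]

After move 2 (0->2):
Peg 0: [5, 4]
Peg 1: [3, 2]
Peg 2: [6, 1]

After move 3 (2->1):
Peg 0: [5, 4]
Peg 1: [3, 2, 1]
Peg 2: [6]

After move 4 (0->2):
Peg 0: [5]
Peg 1: [3, 2, 1]
Peg 2: [6, 4]

After move 5 (1->0):
Peg 0: [5, 1]
Peg 1: [3, 2]
Peg 2: [6, 4]

Answer: Peg 0: [5, 1]
Peg 1: [3, 2]
Peg 2: [6, 4]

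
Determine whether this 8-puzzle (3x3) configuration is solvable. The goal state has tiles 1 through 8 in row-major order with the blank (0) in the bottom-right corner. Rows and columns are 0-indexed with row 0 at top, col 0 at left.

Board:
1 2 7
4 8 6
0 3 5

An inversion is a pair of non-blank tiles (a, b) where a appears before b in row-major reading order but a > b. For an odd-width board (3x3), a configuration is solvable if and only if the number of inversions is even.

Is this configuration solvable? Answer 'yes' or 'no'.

Inversions (pairs i<j in row-major order where tile[i] > tile[j] > 0): 10
10 is even, so the puzzle is solvable.

Answer: yes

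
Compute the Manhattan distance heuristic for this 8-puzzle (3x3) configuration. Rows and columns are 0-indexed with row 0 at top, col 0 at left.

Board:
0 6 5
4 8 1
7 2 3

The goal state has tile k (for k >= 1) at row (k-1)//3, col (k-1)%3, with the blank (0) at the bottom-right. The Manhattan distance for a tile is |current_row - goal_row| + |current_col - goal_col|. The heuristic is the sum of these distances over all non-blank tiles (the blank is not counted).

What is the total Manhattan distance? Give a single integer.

Answer: 12

Derivation:
Tile 6: at (0,1), goal (1,2), distance |0-1|+|1-2| = 2
Tile 5: at (0,2), goal (1,1), distance |0-1|+|2-1| = 2
Tile 4: at (1,0), goal (1,0), distance |1-1|+|0-0| = 0
Tile 8: at (1,1), goal (2,1), distance |1-2|+|1-1| = 1
Tile 1: at (1,2), goal (0,0), distance |1-0|+|2-0| = 3
Tile 7: at (2,0), goal (2,0), distance |2-2|+|0-0| = 0
Tile 2: at (2,1), goal (0,1), distance |2-0|+|1-1| = 2
Tile 3: at (2,2), goal (0,2), distance |2-0|+|2-2| = 2
Sum: 2 + 2 + 0 + 1 + 3 + 0 + 2 + 2 = 12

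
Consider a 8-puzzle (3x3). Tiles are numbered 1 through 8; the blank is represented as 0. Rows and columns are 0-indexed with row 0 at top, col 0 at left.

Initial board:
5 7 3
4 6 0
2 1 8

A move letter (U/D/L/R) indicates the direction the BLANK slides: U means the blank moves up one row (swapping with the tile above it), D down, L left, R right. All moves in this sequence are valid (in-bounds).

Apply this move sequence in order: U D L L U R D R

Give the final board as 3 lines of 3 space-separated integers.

Answer: 7 4 3
5 6 0
2 1 8

Derivation:
After move 1 (U):
5 7 0
4 6 3
2 1 8

After move 2 (D):
5 7 3
4 6 0
2 1 8

After move 3 (L):
5 7 3
4 0 6
2 1 8

After move 4 (L):
5 7 3
0 4 6
2 1 8

After move 5 (U):
0 7 3
5 4 6
2 1 8

After move 6 (R):
7 0 3
5 4 6
2 1 8

After move 7 (D):
7 4 3
5 0 6
2 1 8

After move 8 (R):
7 4 3
5 6 0
2 1 8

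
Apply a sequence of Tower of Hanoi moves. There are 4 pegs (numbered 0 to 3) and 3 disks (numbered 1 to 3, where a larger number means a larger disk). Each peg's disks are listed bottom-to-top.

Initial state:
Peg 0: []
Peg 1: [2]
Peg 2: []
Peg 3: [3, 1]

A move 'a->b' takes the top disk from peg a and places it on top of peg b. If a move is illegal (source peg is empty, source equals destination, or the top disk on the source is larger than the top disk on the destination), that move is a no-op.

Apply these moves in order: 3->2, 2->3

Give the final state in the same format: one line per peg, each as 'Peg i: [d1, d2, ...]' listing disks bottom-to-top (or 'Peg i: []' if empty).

After move 1 (3->2):
Peg 0: []
Peg 1: [2]
Peg 2: [1]
Peg 3: [3]

After move 2 (2->3):
Peg 0: []
Peg 1: [2]
Peg 2: []
Peg 3: [3, 1]

Answer: Peg 0: []
Peg 1: [2]
Peg 2: []
Peg 3: [3, 1]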